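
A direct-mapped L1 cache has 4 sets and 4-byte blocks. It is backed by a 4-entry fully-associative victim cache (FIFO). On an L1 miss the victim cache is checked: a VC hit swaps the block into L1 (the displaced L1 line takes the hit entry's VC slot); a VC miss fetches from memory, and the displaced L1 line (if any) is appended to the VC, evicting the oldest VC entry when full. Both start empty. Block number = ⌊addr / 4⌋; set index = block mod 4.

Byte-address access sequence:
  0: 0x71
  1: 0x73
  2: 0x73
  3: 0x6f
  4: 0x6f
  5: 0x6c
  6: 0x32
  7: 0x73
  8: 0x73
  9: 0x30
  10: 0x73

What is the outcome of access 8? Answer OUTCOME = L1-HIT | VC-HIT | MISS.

#0 0x71→b28/s0 MISS; vc=[]
#1 0x73→b28/s0 L1-HIT; vc=[]
#2 0x73→b28/s0 L1-HIT; vc=[]
#3 0x6f→b27/s3 MISS; vc=[]
#4 0x6f→b27/s3 L1-HIT; vc=[]
#5 0x6c→b27/s3 L1-HIT; vc=[]
#6 0x32→b12/s0 MISS; vc=[28]
#7 0x73→b28/s0 VC-HIT; vc=[12]
#8 0x73→b28/s0 L1-HIT; vc=[12]
#9 0x30→b12/s0 VC-HIT; vc=[28]
#10 0x73→b28/s0 VC-HIT; vc=[12]

OUTCOME = L1-HIT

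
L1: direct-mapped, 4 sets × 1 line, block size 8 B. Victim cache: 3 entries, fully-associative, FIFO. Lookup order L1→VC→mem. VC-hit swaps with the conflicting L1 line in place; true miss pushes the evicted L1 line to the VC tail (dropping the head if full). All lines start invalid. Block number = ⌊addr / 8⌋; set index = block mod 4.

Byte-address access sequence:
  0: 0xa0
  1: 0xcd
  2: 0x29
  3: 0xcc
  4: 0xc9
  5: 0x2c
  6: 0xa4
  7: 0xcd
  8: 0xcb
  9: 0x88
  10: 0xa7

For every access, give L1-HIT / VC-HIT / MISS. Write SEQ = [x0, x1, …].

#0 0xa0→b20/s0 MISS; vc=[]
#1 0xcd→b25/s1 MISS; vc=[]
#2 0x29→b5/s1 MISS; vc=[25]
#3 0xcc→b25/s1 VC-HIT; vc=[5]
#4 0xc9→b25/s1 L1-HIT; vc=[5]
#5 0x2c→b5/s1 VC-HIT; vc=[25]
#6 0xa4→b20/s0 L1-HIT; vc=[25]
#7 0xcd→b25/s1 VC-HIT; vc=[5]
#8 0xcb→b25/s1 L1-HIT; vc=[5]
#9 0x88→b17/s1 MISS; vc=[5,25]
#10 0xa7→b20/s0 L1-HIT; vc=[5,25]

SEQ = [MISS, MISS, MISS, VC-HIT, L1-HIT, VC-HIT, L1-HIT, VC-HIT, L1-HIT, MISS, L1-HIT]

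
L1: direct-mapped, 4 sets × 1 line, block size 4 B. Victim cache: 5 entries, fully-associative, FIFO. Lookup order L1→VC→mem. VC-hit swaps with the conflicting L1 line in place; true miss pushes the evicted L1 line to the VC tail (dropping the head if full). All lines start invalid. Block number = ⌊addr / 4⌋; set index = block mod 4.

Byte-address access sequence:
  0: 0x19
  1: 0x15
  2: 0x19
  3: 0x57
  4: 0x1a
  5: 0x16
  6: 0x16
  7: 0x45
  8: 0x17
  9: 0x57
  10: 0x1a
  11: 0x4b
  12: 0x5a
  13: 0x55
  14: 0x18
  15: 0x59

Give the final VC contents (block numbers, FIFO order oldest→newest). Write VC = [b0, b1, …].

  [0] addr=0x19 blk=6 s=2: MISS | VC []
  [1] addr=0x15 blk=5 s=1: MISS | VC []
  [2] addr=0x19 blk=6 s=2: L1-HIT | VC []
  [3] addr=0x57 blk=21 s=1: MISS | VC [5]
  [4] addr=0x1a blk=6 s=2: L1-HIT | VC [5]
  [5] addr=0x16 blk=5 s=1: VC-HIT | VC [21]
  [6] addr=0x16 blk=5 s=1: L1-HIT | VC [21]
  [7] addr=0x45 blk=17 s=1: MISS | VC [21, 5]
  [8] addr=0x17 blk=5 s=1: VC-HIT | VC [21, 17]
  [9] addr=0x57 blk=21 s=1: VC-HIT | VC [5, 17]
  [10] addr=0x1a blk=6 s=2: L1-HIT | VC [5, 17]
  [11] addr=0x4b blk=18 s=2: MISS | VC [5, 17, 6]
  [12] addr=0x5a blk=22 s=2: MISS | VC [5, 17, 6, 18]
  [13] addr=0x55 blk=21 s=1: L1-HIT | VC [5, 17, 6, 18]
  [14] addr=0x18 blk=6 s=2: VC-HIT | VC [5, 17, 22, 18]
  [15] addr=0x59 blk=22 s=2: VC-HIT | VC [5, 17, 6, 18]

VC = [5, 17, 6, 18]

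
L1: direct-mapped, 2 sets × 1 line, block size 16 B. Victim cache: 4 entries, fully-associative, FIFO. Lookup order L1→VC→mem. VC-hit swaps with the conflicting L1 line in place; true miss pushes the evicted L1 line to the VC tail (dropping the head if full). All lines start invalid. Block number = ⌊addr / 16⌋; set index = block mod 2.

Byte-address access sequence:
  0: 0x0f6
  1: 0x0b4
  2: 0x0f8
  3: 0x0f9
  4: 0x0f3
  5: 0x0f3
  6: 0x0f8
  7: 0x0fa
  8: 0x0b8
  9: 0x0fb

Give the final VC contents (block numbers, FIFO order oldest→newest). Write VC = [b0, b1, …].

#0 0xf6→b15/s1 MISS; vc=[]
#1 0xb4→b11/s1 MISS; vc=[15]
#2 0xf8→b15/s1 VC-HIT; vc=[11]
#3 0xf9→b15/s1 L1-HIT; vc=[11]
#4 0xf3→b15/s1 L1-HIT; vc=[11]
#5 0xf3→b15/s1 L1-HIT; vc=[11]
#6 0xf8→b15/s1 L1-HIT; vc=[11]
#7 0xfa→b15/s1 L1-HIT; vc=[11]
#8 0xb8→b11/s1 VC-HIT; vc=[15]
#9 0xfb→b15/s1 VC-HIT; vc=[11]

VC = [11]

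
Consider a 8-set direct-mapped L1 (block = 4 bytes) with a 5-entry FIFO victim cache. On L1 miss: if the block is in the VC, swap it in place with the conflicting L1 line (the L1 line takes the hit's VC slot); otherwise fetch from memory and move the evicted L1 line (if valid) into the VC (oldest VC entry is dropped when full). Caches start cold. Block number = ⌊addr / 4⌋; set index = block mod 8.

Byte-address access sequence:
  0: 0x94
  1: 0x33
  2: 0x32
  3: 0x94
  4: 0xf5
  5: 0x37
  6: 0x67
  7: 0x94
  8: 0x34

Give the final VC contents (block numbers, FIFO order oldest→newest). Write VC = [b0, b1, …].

  [0] addr=0x94 blk=37 s=5: MISS | VC []
  [1] addr=0x33 blk=12 s=4: MISS | VC []
  [2] addr=0x32 blk=12 s=4: L1-HIT | VC []
  [3] addr=0x94 blk=37 s=5: L1-HIT | VC []
  [4] addr=0xf5 blk=61 s=5: MISS | VC [37]
  [5] addr=0x37 blk=13 s=5: MISS | VC [37, 61]
  [6] addr=0x67 blk=25 s=1: MISS | VC [37, 61]
  [7] addr=0x94 blk=37 s=5: VC-HIT | VC [13, 61]
  [8] addr=0x34 blk=13 s=5: VC-HIT | VC [37, 61]

VC = [37, 61]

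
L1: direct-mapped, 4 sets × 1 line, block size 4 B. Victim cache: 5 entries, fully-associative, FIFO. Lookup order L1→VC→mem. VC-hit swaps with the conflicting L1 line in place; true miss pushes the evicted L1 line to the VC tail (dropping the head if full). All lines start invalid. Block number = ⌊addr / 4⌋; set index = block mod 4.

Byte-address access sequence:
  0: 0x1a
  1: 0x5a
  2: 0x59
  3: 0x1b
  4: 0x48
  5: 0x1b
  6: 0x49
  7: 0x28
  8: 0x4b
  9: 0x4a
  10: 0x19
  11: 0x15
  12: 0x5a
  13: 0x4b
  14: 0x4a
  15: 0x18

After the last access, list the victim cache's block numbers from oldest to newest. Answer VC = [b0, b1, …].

#0 0x1a→b6/s2 MISS; vc=[]
#1 0x5a→b22/s2 MISS; vc=[6]
#2 0x59→b22/s2 L1-HIT; vc=[6]
#3 0x1b→b6/s2 VC-HIT; vc=[22]
#4 0x48→b18/s2 MISS; vc=[22,6]
#5 0x1b→b6/s2 VC-HIT; vc=[22,18]
#6 0x49→b18/s2 VC-HIT; vc=[22,6]
#7 0x28→b10/s2 MISS; vc=[22,6,18]
#8 0x4b→b18/s2 VC-HIT; vc=[22,6,10]
#9 0x4a→b18/s2 L1-HIT; vc=[22,6,10]
#10 0x19→b6/s2 VC-HIT; vc=[22,18,10]
#11 0x15→b5/s1 MISS; vc=[22,18,10]
#12 0x5a→b22/s2 VC-HIT; vc=[6,18,10]
#13 0x4b→b18/s2 VC-HIT; vc=[6,22,10]
#14 0x4a→b18/s2 L1-HIT; vc=[6,22,10]
#15 0x18→b6/s2 VC-HIT; vc=[18,22,10]

VC = [18, 22, 10]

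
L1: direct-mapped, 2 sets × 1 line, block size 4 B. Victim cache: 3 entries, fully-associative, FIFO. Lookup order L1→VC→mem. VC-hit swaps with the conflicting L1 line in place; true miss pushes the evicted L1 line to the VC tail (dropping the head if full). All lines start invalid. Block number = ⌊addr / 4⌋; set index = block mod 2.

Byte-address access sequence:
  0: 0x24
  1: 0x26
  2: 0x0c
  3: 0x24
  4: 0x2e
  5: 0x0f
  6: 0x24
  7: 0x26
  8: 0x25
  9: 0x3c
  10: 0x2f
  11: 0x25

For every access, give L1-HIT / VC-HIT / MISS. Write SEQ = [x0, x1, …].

0: 0x24 (blk 9, set 1) → MISS  vc=[]
1: 0x26 (blk 9, set 1) → L1-HIT  vc=[]
2: 0xc (blk 3, set 1) → MISS  vc=[9]
3: 0x24 (blk 9, set 1) → VC-HIT  vc=[3]
4: 0x2e (blk 11, set 1) → MISS  vc=[3, 9]
5: 0xf (blk 3, set 1) → VC-HIT  vc=[11, 9]
6: 0x24 (blk 9, set 1) → VC-HIT  vc=[11, 3]
7: 0x26 (blk 9, set 1) → L1-HIT  vc=[11, 3]
8: 0x25 (blk 9, set 1) → L1-HIT  vc=[11, 3]
9: 0x3c (blk 15, set 1) → MISS  vc=[11, 3, 9]
10: 0x2f (blk 11, set 1) → VC-HIT  vc=[15, 3, 9]
11: 0x25 (blk 9, set 1) → VC-HIT  vc=[15, 3, 11]

SEQ = [MISS, L1-HIT, MISS, VC-HIT, MISS, VC-HIT, VC-HIT, L1-HIT, L1-HIT, MISS, VC-HIT, VC-HIT]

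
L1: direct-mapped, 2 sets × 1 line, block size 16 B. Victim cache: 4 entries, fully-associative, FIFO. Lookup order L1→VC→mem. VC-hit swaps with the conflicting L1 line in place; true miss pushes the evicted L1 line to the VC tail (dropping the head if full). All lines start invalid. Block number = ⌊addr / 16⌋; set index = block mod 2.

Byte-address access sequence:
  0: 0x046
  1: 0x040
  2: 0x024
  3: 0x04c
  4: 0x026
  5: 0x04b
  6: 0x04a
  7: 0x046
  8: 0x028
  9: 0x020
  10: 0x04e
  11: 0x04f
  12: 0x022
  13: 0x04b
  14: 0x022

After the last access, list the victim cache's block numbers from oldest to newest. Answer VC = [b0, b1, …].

  [0] addr=0x46 blk=4 s=0: MISS | VC []
  [1] addr=0x40 blk=4 s=0: L1-HIT | VC []
  [2] addr=0x24 blk=2 s=0: MISS | VC [4]
  [3] addr=0x4c blk=4 s=0: VC-HIT | VC [2]
  [4] addr=0x26 blk=2 s=0: VC-HIT | VC [4]
  [5] addr=0x4b blk=4 s=0: VC-HIT | VC [2]
  [6] addr=0x4a blk=4 s=0: L1-HIT | VC [2]
  [7] addr=0x46 blk=4 s=0: L1-HIT | VC [2]
  [8] addr=0x28 blk=2 s=0: VC-HIT | VC [4]
  [9] addr=0x20 blk=2 s=0: L1-HIT | VC [4]
  [10] addr=0x4e blk=4 s=0: VC-HIT | VC [2]
  [11] addr=0x4f blk=4 s=0: L1-HIT | VC [2]
  [12] addr=0x22 blk=2 s=0: VC-HIT | VC [4]
  [13] addr=0x4b blk=4 s=0: VC-HIT | VC [2]
  [14] addr=0x22 blk=2 s=0: VC-HIT | VC [4]

VC = [4]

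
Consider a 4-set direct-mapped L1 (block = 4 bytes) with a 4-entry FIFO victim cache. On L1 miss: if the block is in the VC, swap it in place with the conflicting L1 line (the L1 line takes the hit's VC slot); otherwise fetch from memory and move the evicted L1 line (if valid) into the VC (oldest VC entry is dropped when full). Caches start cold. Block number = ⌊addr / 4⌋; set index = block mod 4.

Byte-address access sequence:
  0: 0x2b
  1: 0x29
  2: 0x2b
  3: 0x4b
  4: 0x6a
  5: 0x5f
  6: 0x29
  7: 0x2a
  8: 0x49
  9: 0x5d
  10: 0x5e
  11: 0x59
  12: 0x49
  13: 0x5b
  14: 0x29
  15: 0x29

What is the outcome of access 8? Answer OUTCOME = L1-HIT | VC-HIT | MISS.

OUTCOME = VC-HIT

  [0] addr=0x2b blk=10 s=2: MISS | VC []
  [1] addr=0x29 blk=10 s=2: L1-HIT | VC []
  [2] addr=0x2b blk=10 s=2: L1-HIT | VC []
  [3] addr=0x4b blk=18 s=2: MISS | VC [10]
  [4] addr=0x6a blk=26 s=2: MISS | VC [10, 18]
  [5] addr=0x5f blk=23 s=3: MISS | VC [10, 18]
  [6] addr=0x29 blk=10 s=2: VC-HIT | VC [26, 18]
  [7] addr=0x2a blk=10 s=2: L1-HIT | VC [26, 18]
  [8] addr=0x49 blk=18 s=2: VC-HIT | VC [26, 10]
  [9] addr=0x5d blk=23 s=3: L1-HIT | VC [26, 10]
  [10] addr=0x5e blk=23 s=3: L1-HIT | VC [26, 10]
  [11] addr=0x59 blk=22 s=2: MISS | VC [26, 10, 18]
  [12] addr=0x49 blk=18 s=2: VC-HIT | VC [26, 10, 22]
  [13] addr=0x5b blk=22 s=2: VC-HIT | VC [26, 10, 18]
  [14] addr=0x29 blk=10 s=2: VC-HIT | VC [26, 22, 18]
  [15] addr=0x29 blk=10 s=2: L1-HIT | VC [26, 22, 18]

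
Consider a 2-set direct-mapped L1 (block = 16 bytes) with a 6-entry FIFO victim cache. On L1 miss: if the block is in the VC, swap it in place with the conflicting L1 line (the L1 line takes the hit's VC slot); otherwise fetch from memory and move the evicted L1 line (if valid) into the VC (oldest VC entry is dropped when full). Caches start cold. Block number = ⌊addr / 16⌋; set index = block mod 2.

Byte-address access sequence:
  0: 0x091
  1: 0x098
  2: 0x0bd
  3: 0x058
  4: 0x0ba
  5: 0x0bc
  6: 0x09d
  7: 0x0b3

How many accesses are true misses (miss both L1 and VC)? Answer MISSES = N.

#0 0x91→b9/s1 MISS; vc=[]
#1 0x98→b9/s1 L1-HIT; vc=[]
#2 0xbd→b11/s1 MISS; vc=[9]
#3 0x58→b5/s1 MISS; vc=[9,11]
#4 0xba→b11/s1 VC-HIT; vc=[9,5]
#5 0xbc→b11/s1 L1-HIT; vc=[9,5]
#6 0x9d→b9/s1 VC-HIT; vc=[11,5]
#7 0xb3→b11/s1 VC-HIT; vc=[9,5]

MISSES = 3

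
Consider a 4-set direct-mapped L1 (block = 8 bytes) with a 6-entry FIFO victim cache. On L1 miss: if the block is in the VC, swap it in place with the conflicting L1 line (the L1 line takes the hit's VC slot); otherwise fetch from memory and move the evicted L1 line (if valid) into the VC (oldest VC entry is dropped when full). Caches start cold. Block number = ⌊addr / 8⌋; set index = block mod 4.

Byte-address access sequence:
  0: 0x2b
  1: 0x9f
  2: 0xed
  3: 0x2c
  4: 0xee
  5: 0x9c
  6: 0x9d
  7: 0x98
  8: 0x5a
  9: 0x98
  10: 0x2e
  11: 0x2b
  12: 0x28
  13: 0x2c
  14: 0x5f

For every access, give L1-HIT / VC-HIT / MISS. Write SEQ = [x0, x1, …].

SEQ = [MISS, MISS, MISS, VC-HIT, VC-HIT, L1-HIT, L1-HIT, L1-HIT, MISS, VC-HIT, VC-HIT, L1-HIT, L1-HIT, L1-HIT, VC-HIT]

#0 0x2b→b5/s1 MISS; vc=[]
#1 0x9f→b19/s3 MISS; vc=[]
#2 0xed→b29/s1 MISS; vc=[5]
#3 0x2c→b5/s1 VC-HIT; vc=[29]
#4 0xee→b29/s1 VC-HIT; vc=[5]
#5 0x9c→b19/s3 L1-HIT; vc=[5]
#6 0x9d→b19/s3 L1-HIT; vc=[5]
#7 0x98→b19/s3 L1-HIT; vc=[5]
#8 0x5a→b11/s3 MISS; vc=[5,19]
#9 0x98→b19/s3 VC-HIT; vc=[5,11]
#10 0x2e→b5/s1 VC-HIT; vc=[29,11]
#11 0x2b→b5/s1 L1-HIT; vc=[29,11]
#12 0x28→b5/s1 L1-HIT; vc=[29,11]
#13 0x2c→b5/s1 L1-HIT; vc=[29,11]
#14 0x5f→b11/s3 VC-HIT; vc=[29,19]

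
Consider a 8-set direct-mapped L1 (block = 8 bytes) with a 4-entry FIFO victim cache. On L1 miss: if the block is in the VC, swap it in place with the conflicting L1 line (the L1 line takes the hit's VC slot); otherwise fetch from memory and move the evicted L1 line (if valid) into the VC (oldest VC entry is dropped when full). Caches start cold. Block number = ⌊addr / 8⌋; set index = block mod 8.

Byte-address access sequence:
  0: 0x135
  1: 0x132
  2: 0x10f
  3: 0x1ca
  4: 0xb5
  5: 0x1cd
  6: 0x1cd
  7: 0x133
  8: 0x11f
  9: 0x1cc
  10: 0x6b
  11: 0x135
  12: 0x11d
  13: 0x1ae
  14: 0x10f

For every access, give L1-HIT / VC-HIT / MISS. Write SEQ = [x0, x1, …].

SEQ = [MISS, L1-HIT, MISS, MISS, MISS, L1-HIT, L1-HIT, VC-HIT, MISS, L1-HIT, MISS, L1-HIT, L1-HIT, MISS, VC-HIT]

  [0] addr=0x135 blk=38 s=6: MISS | VC []
  [1] addr=0x132 blk=38 s=6: L1-HIT | VC []
  [2] addr=0x10f blk=33 s=1: MISS | VC []
  [3] addr=0x1ca blk=57 s=1: MISS | VC [33]
  [4] addr=0xb5 blk=22 s=6: MISS | VC [33, 38]
  [5] addr=0x1cd blk=57 s=1: L1-HIT | VC [33, 38]
  [6] addr=0x1cd blk=57 s=1: L1-HIT | VC [33, 38]
  [7] addr=0x133 blk=38 s=6: VC-HIT | VC [33, 22]
  [8] addr=0x11f blk=35 s=3: MISS | VC [33, 22]
  [9] addr=0x1cc blk=57 s=1: L1-HIT | VC [33, 22]
  [10] addr=0x6b blk=13 s=5: MISS | VC [33, 22]
  [11] addr=0x135 blk=38 s=6: L1-HIT | VC [33, 22]
  [12] addr=0x11d blk=35 s=3: L1-HIT | VC [33, 22]
  [13] addr=0x1ae blk=53 s=5: MISS | VC [33, 22, 13]
  [14] addr=0x10f blk=33 s=1: VC-HIT | VC [57, 22, 13]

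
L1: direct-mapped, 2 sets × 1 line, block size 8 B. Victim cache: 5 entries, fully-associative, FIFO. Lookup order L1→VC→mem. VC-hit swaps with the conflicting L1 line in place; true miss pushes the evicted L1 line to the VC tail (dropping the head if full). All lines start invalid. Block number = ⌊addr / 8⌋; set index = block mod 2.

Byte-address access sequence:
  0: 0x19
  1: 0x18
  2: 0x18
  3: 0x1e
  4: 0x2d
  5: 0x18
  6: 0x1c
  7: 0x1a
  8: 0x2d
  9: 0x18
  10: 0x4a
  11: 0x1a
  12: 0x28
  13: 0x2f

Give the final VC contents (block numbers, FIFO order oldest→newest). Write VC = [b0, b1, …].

0: 0x19 (blk 3, set 1) → MISS  vc=[]
1: 0x18 (blk 3, set 1) → L1-HIT  vc=[]
2: 0x18 (blk 3, set 1) → L1-HIT  vc=[]
3: 0x1e (blk 3, set 1) → L1-HIT  vc=[]
4: 0x2d (blk 5, set 1) → MISS  vc=[3]
5: 0x18 (blk 3, set 1) → VC-HIT  vc=[5]
6: 0x1c (blk 3, set 1) → L1-HIT  vc=[5]
7: 0x1a (blk 3, set 1) → L1-HIT  vc=[5]
8: 0x2d (blk 5, set 1) → VC-HIT  vc=[3]
9: 0x18 (blk 3, set 1) → VC-HIT  vc=[5]
10: 0x4a (blk 9, set 1) → MISS  vc=[5, 3]
11: 0x1a (blk 3, set 1) → VC-HIT  vc=[5, 9]
12: 0x28 (blk 5, set 1) → VC-HIT  vc=[3, 9]
13: 0x2f (blk 5, set 1) → L1-HIT  vc=[3, 9]

VC = [3, 9]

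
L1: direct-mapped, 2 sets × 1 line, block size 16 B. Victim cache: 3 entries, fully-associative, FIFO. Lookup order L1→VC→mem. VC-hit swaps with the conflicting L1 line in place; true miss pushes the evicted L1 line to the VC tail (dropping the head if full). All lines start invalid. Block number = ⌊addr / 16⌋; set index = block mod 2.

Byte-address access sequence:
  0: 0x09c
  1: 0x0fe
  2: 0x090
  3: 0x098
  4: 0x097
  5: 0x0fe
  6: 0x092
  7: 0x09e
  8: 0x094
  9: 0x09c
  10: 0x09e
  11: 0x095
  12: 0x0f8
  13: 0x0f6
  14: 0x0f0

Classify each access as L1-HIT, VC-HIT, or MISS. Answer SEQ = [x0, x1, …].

0: 0x9c (blk 9, set 1) → MISS  vc=[]
1: 0xfe (blk 15, set 1) → MISS  vc=[9]
2: 0x90 (blk 9, set 1) → VC-HIT  vc=[15]
3: 0x98 (blk 9, set 1) → L1-HIT  vc=[15]
4: 0x97 (blk 9, set 1) → L1-HIT  vc=[15]
5: 0xfe (blk 15, set 1) → VC-HIT  vc=[9]
6: 0x92 (blk 9, set 1) → VC-HIT  vc=[15]
7: 0x9e (blk 9, set 1) → L1-HIT  vc=[15]
8: 0x94 (blk 9, set 1) → L1-HIT  vc=[15]
9: 0x9c (blk 9, set 1) → L1-HIT  vc=[15]
10: 0x9e (blk 9, set 1) → L1-HIT  vc=[15]
11: 0x95 (blk 9, set 1) → L1-HIT  vc=[15]
12: 0xf8 (blk 15, set 1) → VC-HIT  vc=[9]
13: 0xf6 (blk 15, set 1) → L1-HIT  vc=[9]
14: 0xf0 (blk 15, set 1) → L1-HIT  vc=[9]

SEQ = [MISS, MISS, VC-HIT, L1-HIT, L1-HIT, VC-HIT, VC-HIT, L1-HIT, L1-HIT, L1-HIT, L1-HIT, L1-HIT, VC-HIT, L1-HIT, L1-HIT]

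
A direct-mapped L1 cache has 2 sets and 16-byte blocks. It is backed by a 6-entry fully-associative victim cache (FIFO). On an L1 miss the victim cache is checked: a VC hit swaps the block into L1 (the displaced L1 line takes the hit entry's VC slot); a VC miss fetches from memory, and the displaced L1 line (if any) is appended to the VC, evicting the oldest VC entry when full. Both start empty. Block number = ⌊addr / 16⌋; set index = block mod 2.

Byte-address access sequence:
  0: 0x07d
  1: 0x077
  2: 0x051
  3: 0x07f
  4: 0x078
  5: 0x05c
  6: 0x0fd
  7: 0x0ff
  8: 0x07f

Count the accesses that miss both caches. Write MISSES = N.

0: 0x7d (blk 7, set 1) → MISS  vc=[]
1: 0x77 (blk 7, set 1) → L1-HIT  vc=[]
2: 0x51 (blk 5, set 1) → MISS  vc=[7]
3: 0x7f (blk 7, set 1) → VC-HIT  vc=[5]
4: 0x78 (blk 7, set 1) → L1-HIT  vc=[5]
5: 0x5c (blk 5, set 1) → VC-HIT  vc=[7]
6: 0xfd (blk 15, set 1) → MISS  vc=[7, 5]
7: 0xff (blk 15, set 1) → L1-HIT  vc=[7, 5]
8: 0x7f (blk 7, set 1) → VC-HIT  vc=[15, 5]

MISSES = 3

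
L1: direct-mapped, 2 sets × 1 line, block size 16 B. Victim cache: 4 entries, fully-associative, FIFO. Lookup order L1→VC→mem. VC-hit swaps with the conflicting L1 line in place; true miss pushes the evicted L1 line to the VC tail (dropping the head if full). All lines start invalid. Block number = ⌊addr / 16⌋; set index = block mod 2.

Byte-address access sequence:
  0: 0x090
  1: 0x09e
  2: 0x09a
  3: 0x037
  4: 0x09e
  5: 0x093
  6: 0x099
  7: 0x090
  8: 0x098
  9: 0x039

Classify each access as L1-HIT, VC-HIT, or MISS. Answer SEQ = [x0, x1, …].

SEQ = [MISS, L1-HIT, L1-HIT, MISS, VC-HIT, L1-HIT, L1-HIT, L1-HIT, L1-HIT, VC-HIT]

#0 0x90→b9/s1 MISS; vc=[]
#1 0x9e→b9/s1 L1-HIT; vc=[]
#2 0x9a→b9/s1 L1-HIT; vc=[]
#3 0x37→b3/s1 MISS; vc=[9]
#4 0x9e→b9/s1 VC-HIT; vc=[3]
#5 0x93→b9/s1 L1-HIT; vc=[3]
#6 0x99→b9/s1 L1-HIT; vc=[3]
#7 0x90→b9/s1 L1-HIT; vc=[3]
#8 0x98→b9/s1 L1-HIT; vc=[3]
#9 0x39→b3/s1 VC-HIT; vc=[9]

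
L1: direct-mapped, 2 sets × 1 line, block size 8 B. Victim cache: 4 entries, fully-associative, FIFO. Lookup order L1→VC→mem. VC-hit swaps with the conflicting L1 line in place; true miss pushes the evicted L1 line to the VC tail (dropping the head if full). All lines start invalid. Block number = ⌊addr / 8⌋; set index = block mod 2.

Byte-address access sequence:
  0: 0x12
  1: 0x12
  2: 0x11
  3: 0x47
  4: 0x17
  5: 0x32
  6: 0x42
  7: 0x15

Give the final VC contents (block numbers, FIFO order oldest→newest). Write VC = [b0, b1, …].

VC = [6, 8]

0: 0x12 (blk 2, set 0) → MISS  vc=[]
1: 0x12 (blk 2, set 0) → L1-HIT  vc=[]
2: 0x11 (blk 2, set 0) → L1-HIT  vc=[]
3: 0x47 (blk 8, set 0) → MISS  vc=[2]
4: 0x17 (blk 2, set 0) → VC-HIT  vc=[8]
5: 0x32 (blk 6, set 0) → MISS  vc=[8, 2]
6: 0x42 (blk 8, set 0) → VC-HIT  vc=[6, 2]
7: 0x15 (blk 2, set 0) → VC-HIT  vc=[6, 8]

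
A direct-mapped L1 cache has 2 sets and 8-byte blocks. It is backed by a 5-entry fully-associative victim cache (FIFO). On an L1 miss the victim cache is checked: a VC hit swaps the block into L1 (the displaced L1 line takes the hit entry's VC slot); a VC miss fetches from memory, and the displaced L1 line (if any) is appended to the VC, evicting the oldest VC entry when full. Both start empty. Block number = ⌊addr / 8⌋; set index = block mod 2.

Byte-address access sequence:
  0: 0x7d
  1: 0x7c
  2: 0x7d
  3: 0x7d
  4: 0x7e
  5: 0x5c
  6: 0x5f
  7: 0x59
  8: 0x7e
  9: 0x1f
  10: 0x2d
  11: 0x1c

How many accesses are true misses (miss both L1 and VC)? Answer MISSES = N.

0: 0x7d (blk 15, set 1) → MISS  vc=[]
1: 0x7c (blk 15, set 1) → L1-HIT  vc=[]
2: 0x7d (blk 15, set 1) → L1-HIT  vc=[]
3: 0x7d (blk 15, set 1) → L1-HIT  vc=[]
4: 0x7e (blk 15, set 1) → L1-HIT  vc=[]
5: 0x5c (blk 11, set 1) → MISS  vc=[15]
6: 0x5f (blk 11, set 1) → L1-HIT  vc=[15]
7: 0x59 (blk 11, set 1) → L1-HIT  vc=[15]
8: 0x7e (blk 15, set 1) → VC-HIT  vc=[11]
9: 0x1f (blk 3, set 1) → MISS  vc=[11, 15]
10: 0x2d (blk 5, set 1) → MISS  vc=[11, 15, 3]
11: 0x1c (blk 3, set 1) → VC-HIT  vc=[11, 15, 5]

MISSES = 4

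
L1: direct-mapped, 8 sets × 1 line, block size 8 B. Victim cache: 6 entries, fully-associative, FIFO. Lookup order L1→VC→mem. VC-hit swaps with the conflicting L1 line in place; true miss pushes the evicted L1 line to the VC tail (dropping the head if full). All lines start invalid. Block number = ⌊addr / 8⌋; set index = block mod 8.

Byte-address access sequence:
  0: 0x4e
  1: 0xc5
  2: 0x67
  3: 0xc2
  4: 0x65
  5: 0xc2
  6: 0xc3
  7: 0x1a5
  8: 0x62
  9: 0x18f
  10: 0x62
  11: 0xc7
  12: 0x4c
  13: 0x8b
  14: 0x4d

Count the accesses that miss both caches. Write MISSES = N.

  [0] addr=0x4e blk=9 s=1: MISS | VC []
  [1] addr=0xc5 blk=24 s=0: MISS | VC []
  [2] addr=0x67 blk=12 s=4: MISS | VC []
  [3] addr=0xc2 blk=24 s=0: L1-HIT | VC []
  [4] addr=0x65 blk=12 s=4: L1-HIT | VC []
  [5] addr=0xc2 blk=24 s=0: L1-HIT | VC []
  [6] addr=0xc3 blk=24 s=0: L1-HIT | VC []
  [7] addr=0x1a5 blk=52 s=4: MISS | VC [12]
  [8] addr=0x62 blk=12 s=4: VC-HIT | VC [52]
  [9] addr=0x18f blk=49 s=1: MISS | VC [52, 9]
  [10] addr=0x62 blk=12 s=4: L1-HIT | VC [52, 9]
  [11] addr=0xc7 blk=24 s=0: L1-HIT | VC [52, 9]
  [12] addr=0x4c blk=9 s=1: VC-HIT | VC [52, 49]
  [13] addr=0x8b blk=17 s=1: MISS | VC [52, 49, 9]
  [14] addr=0x4d blk=9 s=1: VC-HIT | VC [52, 49, 17]

MISSES = 6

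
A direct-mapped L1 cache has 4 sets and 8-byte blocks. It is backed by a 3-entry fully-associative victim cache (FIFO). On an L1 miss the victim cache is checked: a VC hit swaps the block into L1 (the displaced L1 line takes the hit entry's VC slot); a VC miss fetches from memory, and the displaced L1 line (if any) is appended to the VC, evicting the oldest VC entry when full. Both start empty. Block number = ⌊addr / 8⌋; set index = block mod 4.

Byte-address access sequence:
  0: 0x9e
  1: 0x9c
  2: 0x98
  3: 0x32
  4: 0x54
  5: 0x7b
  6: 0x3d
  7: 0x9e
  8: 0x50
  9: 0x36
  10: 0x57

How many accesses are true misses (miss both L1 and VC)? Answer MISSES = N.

MISSES = 5

0: 0x9e (blk 19, set 3) → MISS  vc=[]
1: 0x9c (blk 19, set 3) → L1-HIT  vc=[]
2: 0x98 (blk 19, set 3) → L1-HIT  vc=[]
3: 0x32 (blk 6, set 2) → MISS  vc=[]
4: 0x54 (blk 10, set 2) → MISS  vc=[6]
5: 0x7b (blk 15, set 3) → MISS  vc=[6, 19]
6: 0x3d (blk 7, set 3) → MISS  vc=[6, 19, 15]
7: 0x9e (blk 19, set 3) → VC-HIT  vc=[6, 7, 15]
8: 0x50 (blk 10, set 2) → L1-HIT  vc=[6, 7, 15]
9: 0x36 (blk 6, set 2) → VC-HIT  vc=[10, 7, 15]
10: 0x57 (blk 10, set 2) → VC-HIT  vc=[6, 7, 15]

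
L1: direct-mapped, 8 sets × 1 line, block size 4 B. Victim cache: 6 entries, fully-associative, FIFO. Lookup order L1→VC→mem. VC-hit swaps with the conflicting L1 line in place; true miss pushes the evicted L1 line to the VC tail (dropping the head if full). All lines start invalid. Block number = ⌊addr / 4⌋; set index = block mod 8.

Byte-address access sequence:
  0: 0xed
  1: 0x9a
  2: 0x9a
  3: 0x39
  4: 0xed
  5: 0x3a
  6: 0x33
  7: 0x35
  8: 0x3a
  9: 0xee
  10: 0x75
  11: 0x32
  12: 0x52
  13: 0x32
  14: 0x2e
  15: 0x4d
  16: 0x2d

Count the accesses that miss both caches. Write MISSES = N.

0: 0xed (blk 59, set 3) → MISS  vc=[]
1: 0x9a (blk 38, set 6) → MISS  vc=[]
2: 0x9a (blk 38, set 6) → L1-HIT  vc=[]
3: 0x39 (blk 14, set 6) → MISS  vc=[38]
4: 0xed (blk 59, set 3) → L1-HIT  vc=[38]
5: 0x3a (blk 14, set 6) → L1-HIT  vc=[38]
6: 0x33 (blk 12, set 4) → MISS  vc=[38]
7: 0x35 (blk 13, set 5) → MISS  vc=[38]
8: 0x3a (blk 14, set 6) → L1-HIT  vc=[38]
9: 0xee (blk 59, set 3) → L1-HIT  vc=[38]
10: 0x75 (blk 29, set 5) → MISS  vc=[38, 13]
11: 0x32 (blk 12, set 4) → L1-HIT  vc=[38, 13]
12: 0x52 (blk 20, set 4) → MISS  vc=[38, 13, 12]
13: 0x32 (blk 12, set 4) → VC-HIT  vc=[38, 13, 20]
14: 0x2e (blk 11, set 3) → MISS  vc=[38, 13, 20, 59]
15: 0x4d (blk 19, set 3) → MISS  vc=[38, 13, 20, 59, 11]
16: 0x2d (blk 11, set 3) → VC-HIT  vc=[38, 13, 20, 59, 19]

MISSES = 9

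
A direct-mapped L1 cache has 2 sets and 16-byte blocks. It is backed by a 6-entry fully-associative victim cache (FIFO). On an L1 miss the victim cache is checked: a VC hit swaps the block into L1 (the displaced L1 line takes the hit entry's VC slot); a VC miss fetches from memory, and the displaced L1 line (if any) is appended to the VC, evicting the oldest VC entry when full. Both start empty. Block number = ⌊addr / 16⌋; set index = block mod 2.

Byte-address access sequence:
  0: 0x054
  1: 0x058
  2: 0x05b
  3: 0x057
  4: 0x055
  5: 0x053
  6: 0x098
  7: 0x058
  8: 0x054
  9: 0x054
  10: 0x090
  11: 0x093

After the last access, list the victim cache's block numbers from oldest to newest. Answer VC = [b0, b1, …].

VC = [5]

#0 0x54→b5/s1 MISS; vc=[]
#1 0x58→b5/s1 L1-HIT; vc=[]
#2 0x5b→b5/s1 L1-HIT; vc=[]
#3 0x57→b5/s1 L1-HIT; vc=[]
#4 0x55→b5/s1 L1-HIT; vc=[]
#5 0x53→b5/s1 L1-HIT; vc=[]
#6 0x98→b9/s1 MISS; vc=[5]
#7 0x58→b5/s1 VC-HIT; vc=[9]
#8 0x54→b5/s1 L1-HIT; vc=[9]
#9 0x54→b5/s1 L1-HIT; vc=[9]
#10 0x90→b9/s1 VC-HIT; vc=[5]
#11 0x93→b9/s1 L1-HIT; vc=[5]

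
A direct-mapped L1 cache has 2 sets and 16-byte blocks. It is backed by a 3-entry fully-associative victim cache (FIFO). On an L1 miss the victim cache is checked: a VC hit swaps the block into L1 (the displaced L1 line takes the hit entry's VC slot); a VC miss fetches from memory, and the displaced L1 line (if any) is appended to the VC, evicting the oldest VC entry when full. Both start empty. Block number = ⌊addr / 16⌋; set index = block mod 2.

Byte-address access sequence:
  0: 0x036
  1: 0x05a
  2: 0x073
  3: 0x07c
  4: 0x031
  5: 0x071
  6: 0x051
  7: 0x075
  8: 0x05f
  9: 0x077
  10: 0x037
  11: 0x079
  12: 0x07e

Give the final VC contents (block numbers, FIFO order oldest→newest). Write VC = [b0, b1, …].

#0 0x36→b3/s1 MISS; vc=[]
#1 0x5a→b5/s1 MISS; vc=[3]
#2 0x73→b7/s1 MISS; vc=[3,5]
#3 0x7c→b7/s1 L1-HIT; vc=[3,5]
#4 0x31→b3/s1 VC-HIT; vc=[7,5]
#5 0x71→b7/s1 VC-HIT; vc=[3,5]
#6 0x51→b5/s1 VC-HIT; vc=[3,7]
#7 0x75→b7/s1 VC-HIT; vc=[3,5]
#8 0x5f→b5/s1 VC-HIT; vc=[3,7]
#9 0x77→b7/s1 VC-HIT; vc=[3,5]
#10 0x37→b3/s1 VC-HIT; vc=[7,5]
#11 0x79→b7/s1 VC-HIT; vc=[3,5]
#12 0x7e→b7/s1 L1-HIT; vc=[3,5]

VC = [3, 5]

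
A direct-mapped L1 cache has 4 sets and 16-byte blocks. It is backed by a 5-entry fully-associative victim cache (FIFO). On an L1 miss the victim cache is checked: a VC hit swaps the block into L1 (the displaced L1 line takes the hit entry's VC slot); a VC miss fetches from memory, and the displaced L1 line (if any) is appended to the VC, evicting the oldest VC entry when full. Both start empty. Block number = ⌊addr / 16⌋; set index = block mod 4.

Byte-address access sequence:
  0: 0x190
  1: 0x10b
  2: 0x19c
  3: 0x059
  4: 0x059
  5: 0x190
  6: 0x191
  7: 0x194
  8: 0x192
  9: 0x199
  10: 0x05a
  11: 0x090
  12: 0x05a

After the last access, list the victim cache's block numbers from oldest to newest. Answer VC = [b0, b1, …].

VC = [25, 9]

0: 0x190 (blk 25, set 1) → MISS  vc=[]
1: 0x10b (blk 16, set 0) → MISS  vc=[]
2: 0x19c (blk 25, set 1) → L1-HIT  vc=[]
3: 0x59 (blk 5, set 1) → MISS  vc=[25]
4: 0x59 (blk 5, set 1) → L1-HIT  vc=[25]
5: 0x190 (blk 25, set 1) → VC-HIT  vc=[5]
6: 0x191 (blk 25, set 1) → L1-HIT  vc=[5]
7: 0x194 (blk 25, set 1) → L1-HIT  vc=[5]
8: 0x192 (blk 25, set 1) → L1-HIT  vc=[5]
9: 0x199 (blk 25, set 1) → L1-HIT  vc=[5]
10: 0x5a (blk 5, set 1) → VC-HIT  vc=[25]
11: 0x90 (blk 9, set 1) → MISS  vc=[25, 5]
12: 0x5a (blk 5, set 1) → VC-HIT  vc=[25, 9]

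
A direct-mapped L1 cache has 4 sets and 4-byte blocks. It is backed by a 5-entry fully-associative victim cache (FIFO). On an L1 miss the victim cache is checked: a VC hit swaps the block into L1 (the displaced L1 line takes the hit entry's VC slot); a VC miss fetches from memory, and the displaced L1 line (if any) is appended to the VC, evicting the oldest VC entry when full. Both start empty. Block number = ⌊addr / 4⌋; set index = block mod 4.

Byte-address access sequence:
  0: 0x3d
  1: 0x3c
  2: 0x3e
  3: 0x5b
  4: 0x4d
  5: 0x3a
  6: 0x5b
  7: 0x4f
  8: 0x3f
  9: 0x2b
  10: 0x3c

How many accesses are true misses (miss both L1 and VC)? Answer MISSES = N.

MISSES = 5

0: 0x3d (blk 15, set 3) → MISS  vc=[]
1: 0x3c (blk 15, set 3) → L1-HIT  vc=[]
2: 0x3e (blk 15, set 3) → L1-HIT  vc=[]
3: 0x5b (blk 22, set 2) → MISS  vc=[]
4: 0x4d (blk 19, set 3) → MISS  vc=[15]
5: 0x3a (blk 14, set 2) → MISS  vc=[15, 22]
6: 0x5b (blk 22, set 2) → VC-HIT  vc=[15, 14]
7: 0x4f (blk 19, set 3) → L1-HIT  vc=[15, 14]
8: 0x3f (blk 15, set 3) → VC-HIT  vc=[19, 14]
9: 0x2b (blk 10, set 2) → MISS  vc=[19, 14, 22]
10: 0x3c (blk 15, set 3) → L1-HIT  vc=[19, 14, 22]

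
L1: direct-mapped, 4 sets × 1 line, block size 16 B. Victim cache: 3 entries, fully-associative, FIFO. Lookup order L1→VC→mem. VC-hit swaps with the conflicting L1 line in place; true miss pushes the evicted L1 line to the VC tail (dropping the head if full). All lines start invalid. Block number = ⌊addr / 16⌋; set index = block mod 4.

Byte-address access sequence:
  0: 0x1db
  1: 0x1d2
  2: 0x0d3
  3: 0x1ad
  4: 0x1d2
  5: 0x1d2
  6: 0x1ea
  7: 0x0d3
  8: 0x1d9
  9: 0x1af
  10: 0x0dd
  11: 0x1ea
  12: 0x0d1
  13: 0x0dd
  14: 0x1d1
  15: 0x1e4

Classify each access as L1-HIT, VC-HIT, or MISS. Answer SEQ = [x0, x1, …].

  [0] addr=0x1db blk=29 s=1: MISS | VC []
  [1] addr=0x1d2 blk=29 s=1: L1-HIT | VC []
  [2] addr=0xd3 blk=13 s=1: MISS | VC [29]
  [3] addr=0x1ad blk=26 s=2: MISS | VC [29]
  [4] addr=0x1d2 blk=29 s=1: VC-HIT | VC [13]
  [5] addr=0x1d2 blk=29 s=1: L1-HIT | VC [13]
  [6] addr=0x1ea blk=30 s=2: MISS | VC [13, 26]
  [7] addr=0xd3 blk=13 s=1: VC-HIT | VC [29, 26]
  [8] addr=0x1d9 blk=29 s=1: VC-HIT | VC [13, 26]
  [9] addr=0x1af blk=26 s=2: VC-HIT | VC [13, 30]
  [10] addr=0xdd blk=13 s=1: VC-HIT | VC [29, 30]
  [11] addr=0x1ea blk=30 s=2: VC-HIT | VC [29, 26]
  [12] addr=0xd1 blk=13 s=1: L1-HIT | VC [29, 26]
  [13] addr=0xdd blk=13 s=1: L1-HIT | VC [29, 26]
  [14] addr=0x1d1 blk=29 s=1: VC-HIT | VC [13, 26]
  [15] addr=0x1e4 blk=30 s=2: L1-HIT | VC [13, 26]

SEQ = [MISS, L1-HIT, MISS, MISS, VC-HIT, L1-HIT, MISS, VC-HIT, VC-HIT, VC-HIT, VC-HIT, VC-HIT, L1-HIT, L1-HIT, VC-HIT, L1-HIT]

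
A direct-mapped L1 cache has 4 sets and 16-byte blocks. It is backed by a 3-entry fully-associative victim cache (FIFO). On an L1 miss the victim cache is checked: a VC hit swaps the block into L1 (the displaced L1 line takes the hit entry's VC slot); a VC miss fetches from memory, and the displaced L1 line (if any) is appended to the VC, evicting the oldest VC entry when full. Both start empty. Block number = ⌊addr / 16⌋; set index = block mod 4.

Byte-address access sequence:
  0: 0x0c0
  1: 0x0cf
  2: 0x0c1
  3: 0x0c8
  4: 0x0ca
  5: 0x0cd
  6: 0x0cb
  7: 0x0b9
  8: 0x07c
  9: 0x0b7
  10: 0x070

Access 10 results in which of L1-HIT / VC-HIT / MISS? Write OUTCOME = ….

#0 0xc0→b12/s0 MISS; vc=[]
#1 0xcf→b12/s0 L1-HIT; vc=[]
#2 0xc1→b12/s0 L1-HIT; vc=[]
#3 0xc8→b12/s0 L1-HIT; vc=[]
#4 0xca→b12/s0 L1-HIT; vc=[]
#5 0xcd→b12/s0 L1-HIT; vc=[]
#6 0xcb→b12/s0 L1-HIT; vc=[]
#7 0xb9→b11/s3 MISS; vc=[]
#8 0x7c→b7/s3 MISS; vc=[11]
#9 0xb7→b11/s3 VC-HIT; vc=[7]
#10 0x70→b7/s3 VC-HIT; vc=[11]

OUTCOME = VC-HIT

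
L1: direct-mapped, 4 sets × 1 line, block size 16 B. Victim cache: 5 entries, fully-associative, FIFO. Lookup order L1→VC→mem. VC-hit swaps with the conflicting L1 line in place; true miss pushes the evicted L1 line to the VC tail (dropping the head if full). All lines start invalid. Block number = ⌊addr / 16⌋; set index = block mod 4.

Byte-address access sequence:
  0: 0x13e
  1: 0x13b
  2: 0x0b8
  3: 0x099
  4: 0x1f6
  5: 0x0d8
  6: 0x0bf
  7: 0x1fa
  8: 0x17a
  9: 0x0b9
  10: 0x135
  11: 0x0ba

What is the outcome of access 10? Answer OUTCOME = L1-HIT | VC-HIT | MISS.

OUTCOME = VC-HIT

  [0] addr=0x13e blk=19 s=3: MISS | VC []
  [1] addr=0x13b blk=19 s=3: L1-HIT | VC []
  [2] addr=0xb8 blk=11 s=3: MISS | VC [19]
  [3] addr=0x99 blk=9 s=1: MISS | VC [19]
  [4] addr=0x1f6 blk=31 s=3: MISS | VC [19, 11]
  [5] addr=0xd8 blk=13 s=1: MISS | VC [19, 11, 9]
  [6] addr=0xbf blk=11 s=3: VC-HIT | VC [19, 31, 9]
  [7] addr=0x1fa blk=31 s=3: VC-HIT | VC [19, 11, 9]
  [8] addr=0x17a blk=23 s=3: MISS | VC [19, 11, 9, 31]
  [9] addr=0xb9 blk=11 s=3: VC-HIT | VC [19, 23, 9, 31]
  [10] addr=0x135 blk=19 s=3: VC-HIT | VC [11, 23, 9, 31]
  [11] addr=0xba blk=11 s=3: VC-HIT | VC [19, 23, 9, 31]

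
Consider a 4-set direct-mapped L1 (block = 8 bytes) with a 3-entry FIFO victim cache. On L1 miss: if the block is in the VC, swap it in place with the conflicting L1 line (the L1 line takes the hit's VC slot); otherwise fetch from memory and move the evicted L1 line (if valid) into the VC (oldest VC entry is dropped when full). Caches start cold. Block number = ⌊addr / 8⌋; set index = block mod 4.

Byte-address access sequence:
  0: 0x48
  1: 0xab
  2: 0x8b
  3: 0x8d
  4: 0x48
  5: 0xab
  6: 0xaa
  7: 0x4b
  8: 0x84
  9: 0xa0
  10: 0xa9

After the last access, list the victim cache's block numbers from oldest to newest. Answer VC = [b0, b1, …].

0: 0x48 (blk 9, set 1) → MISS  vc=[]
1: 0xab (blk 21, set 1) → MISS  vc=[9]
2: 0x8b (blk 17, set 1) → MISS  vc=[9, 21]
3: 0x8d (blk 17, set 1) → L1-HIT  vc=[9, 21]
4: 0x48 (blk 9, set 1) → VC-HIT  vc=[17, 21]
5: 0xab (blk 21, set 1) → VC-HIT  vc=[17, 9]
6: 0xaa (blk 21, set 1) → L1-HIT  vc=[17, 9]
7: 0x4b (blk 9, set 1) → VC-HIT  vc=[17, 21]
8: 0x84 (blk 16, set 0) → MISS  vc=[17, 21]
9: 0xa0 (blk 20, set 0) → MISS  vc=[17, 21, 16]
10: 0xa9 (blk 21, set 1) → VC-HIT  vc=[17, 9, 16]

VC = [17, 9, 16]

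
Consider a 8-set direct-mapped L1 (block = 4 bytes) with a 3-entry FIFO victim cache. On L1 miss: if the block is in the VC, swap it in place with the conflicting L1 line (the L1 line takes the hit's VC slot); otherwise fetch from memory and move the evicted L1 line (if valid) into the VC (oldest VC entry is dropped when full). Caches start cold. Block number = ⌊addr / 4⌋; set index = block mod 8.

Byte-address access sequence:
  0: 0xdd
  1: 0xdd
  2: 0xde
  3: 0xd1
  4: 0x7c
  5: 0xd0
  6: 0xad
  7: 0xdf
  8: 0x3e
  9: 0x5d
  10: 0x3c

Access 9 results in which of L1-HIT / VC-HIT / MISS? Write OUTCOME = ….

OUTCOME = MISS

  [0] addr=0xdd blk=55 s=7: MISS | VC []
  [1] addr=0xdd blk=55 s=7: L1-HIT | VC []
  [2] addr=0xde blk=55 s=7: L1-HIT | VC []
  [3] addr=0xd1 blk=52 s=4: MISS | VC []
  [4] addr=0x7c blk=31 s=7: MISS | VC [55]
  [5] addr=0xd0 blk=52 s=4: L1-HIT | VC [55]
  [6] addr=0xad blk=43 s=3: MISS | VC [55]
  [7] addr=0xdf blk=55 s=7: VC-HIT | VC [31]
  [8] addr=0x3e blk=15 s=7: MISS | VC [31, 55]
  [9] addr=0x5d blk=23 s=7: MISS | VC [31, 55, 15]
  [10] addr=0x3c blk=15 s=7: VC-HIT | VC [31, 55, 23]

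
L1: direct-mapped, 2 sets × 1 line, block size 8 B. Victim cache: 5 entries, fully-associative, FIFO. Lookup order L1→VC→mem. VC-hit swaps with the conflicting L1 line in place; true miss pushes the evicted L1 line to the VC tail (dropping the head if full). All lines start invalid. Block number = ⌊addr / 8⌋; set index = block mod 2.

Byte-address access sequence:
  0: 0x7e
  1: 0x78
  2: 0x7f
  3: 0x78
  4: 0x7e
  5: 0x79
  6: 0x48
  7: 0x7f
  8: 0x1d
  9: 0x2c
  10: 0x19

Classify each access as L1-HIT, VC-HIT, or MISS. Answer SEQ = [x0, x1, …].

  [0] addr=0x7e blk=15 s=1: MISS | VC []
  [1] addr=0x78 blk=15 s=1: L1-HIT | VC []
  [2] addr=0x7f blk=15 s=1: L1-HIT | VC []
  [3] addr=0x78 blk=15 s=1: L1-HIT | VC []
  [4] addr=0x7e blk=15 s=1: L1-HIT | VC []
  [5] addr=0x79 blk=15 s=1: L1-HIT | VC []
  [6] addr=0x48 blk=9 s=1: MISS | VC [15]
  [7] addr=0x7f blk=15 s=1: VC-HIT | VC [9]
  [8] addr=0x1d blk=3 s=1: MISS | VC [9, 15]
  [9] addr=0x2c blk=5 s=1: MISS | VC [9, 15, 3]
  [10] addr=0x19 blk=3 s=1: VC-HIT | VC [9, 15, 5]

SEQ = [MISS, L1-HIT, L1-HIT, L1-HIT, L1-HIT, L1-HIT, MISS, VC-HIT, MISS, MISS, VC-HIT]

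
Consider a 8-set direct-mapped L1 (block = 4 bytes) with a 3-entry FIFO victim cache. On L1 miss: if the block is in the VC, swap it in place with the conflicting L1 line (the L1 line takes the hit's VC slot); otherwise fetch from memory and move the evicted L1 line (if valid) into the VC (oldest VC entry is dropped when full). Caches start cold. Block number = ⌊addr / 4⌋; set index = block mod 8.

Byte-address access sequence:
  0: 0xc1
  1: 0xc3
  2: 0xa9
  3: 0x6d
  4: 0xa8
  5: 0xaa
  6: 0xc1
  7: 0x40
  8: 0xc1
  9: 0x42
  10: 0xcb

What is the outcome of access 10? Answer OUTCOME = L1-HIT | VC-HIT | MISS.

#0 0xc1→b48/s0 MISS; vc=[]
#1 0xc3→b48/s0 L1-HIT; vc=[]
#2 0xa9→b42/s2 MISS; vc=[]
#3 0x6d→b27/s3 MISS; vc=[]
#4 0xa8→b42/s2 L1-HIT; vc=[]
#5 0xaa→b42/s2 L1-HIT; vc=[]
#6 0xc1→b48/s0 L1-HIT; vc=[]
#7 0x40→b16/s0 MISS; vc=[48]
#8 0xc1→b48/s0 VC-HIT; vc=[16]
#9 0x42→b16/s0 VC-HIT; vc=[48]
#10 0xcb→b50/s2 MISS; vc=[48,42]

OUTCOME = MISS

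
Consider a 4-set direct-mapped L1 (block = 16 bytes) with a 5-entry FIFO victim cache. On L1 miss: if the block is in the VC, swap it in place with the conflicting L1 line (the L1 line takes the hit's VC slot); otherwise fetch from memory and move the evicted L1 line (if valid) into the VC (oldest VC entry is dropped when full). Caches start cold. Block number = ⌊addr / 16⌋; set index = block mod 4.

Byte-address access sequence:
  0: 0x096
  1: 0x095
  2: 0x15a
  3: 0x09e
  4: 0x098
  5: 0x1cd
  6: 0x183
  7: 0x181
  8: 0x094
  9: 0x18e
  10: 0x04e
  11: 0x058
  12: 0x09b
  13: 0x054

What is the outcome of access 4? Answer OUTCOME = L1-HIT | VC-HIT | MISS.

OUTCOME = L1-HIT

  [0] addr=0x96 blk=9 s=1: MISS | VC []
  [1] addr=0x95 blk=9 s=1: L1-HIT | VC []
  [2] addr=0x15a blk=21 s=1: MISS | VC [9]
  [3] addr=0x9e blk=9 s=1: VC-HIT | VC [21]
  [4] addr=0x98 blk=9 s=1: L1-HIT | VC [21]
  [5] addr=0x1cd blk=28 s=0: MISS | VC [21]
  [6] addr=0x183 blk=24 s=0: MISS | VC [21, 28]
  [7] addr=0x181 blk=24 s=0: L1-HIT | VC [21, 28]
  [8] addr=0x94 blk=9 s=1: L1-HIT | VC [21, 28]
  [9] addr=0x18e blk=24 s=0: L1-HIT | VC [21, 28]
  [10] addr=0x4e blk=4 s=0: MISS | VC [21, 28, 24]
  [11] addr=0x58 blk=5 s=1: MISS | VC [21, 28, 24, 9]
  [12] addr=0x9b blk=9 s=1: VC-HIT | VC [21, 28, 24, 5]
  [13] addr=0x54 blk=5 s=1: VC-HIT | VC [21, 28, 24, 9]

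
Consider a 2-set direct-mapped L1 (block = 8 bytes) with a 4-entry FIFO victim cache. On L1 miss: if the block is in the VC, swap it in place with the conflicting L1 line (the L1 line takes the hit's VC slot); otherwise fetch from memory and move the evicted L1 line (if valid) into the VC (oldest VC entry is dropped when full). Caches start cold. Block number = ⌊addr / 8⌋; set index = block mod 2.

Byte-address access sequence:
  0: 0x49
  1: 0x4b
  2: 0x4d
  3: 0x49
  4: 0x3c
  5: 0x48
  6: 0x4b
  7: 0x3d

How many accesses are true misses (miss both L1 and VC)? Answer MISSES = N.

MISSES = 2

  [0] addr=0x49 blk=9 s=1: MISS | VC []
  [1] addr=0x4b blk=9 s=1: L1-HIT | VC []
  [2] addr=0x4d blk=9 s=1: L1-HIT | VC []
  [3] addr=0x49 blk=9 s=1: L1-HIT | VC []
  [4] addr=0x3c blk=7 s=1: MISS | VC [9]
  [5] addr=0x48 blk=9 s=1: VC-HIT | VC [7]
  [6] addr=0x4b blk=9 s=1: L1-HIT | VC [7]
  [7] addr=0x3d blk=7 s=1: VC-HIT | VC [9]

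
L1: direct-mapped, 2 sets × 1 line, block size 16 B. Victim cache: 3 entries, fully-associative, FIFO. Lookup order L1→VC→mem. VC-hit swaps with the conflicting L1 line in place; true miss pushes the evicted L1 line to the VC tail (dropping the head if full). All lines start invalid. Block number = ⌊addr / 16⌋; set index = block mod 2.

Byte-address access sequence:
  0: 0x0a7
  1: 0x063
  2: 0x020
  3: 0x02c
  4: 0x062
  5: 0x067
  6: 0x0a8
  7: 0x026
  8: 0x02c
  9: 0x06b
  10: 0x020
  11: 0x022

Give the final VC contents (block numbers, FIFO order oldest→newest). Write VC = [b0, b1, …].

0: 0xa7 (blk 10, set 0) → MISS  vc=[]
1: 0x63 (blk 6, set 0) → MISS  vc=[10]
2: 0x20 (blk 2, set 0) → MISS  vc=[10, 6]
3: 0x2c (blk 2, set 0) → L1-HIT  vc=[10, 6]
4: 0x62 (blk 6, set 0) → VC-HIT  vc=[10, 2]
5: 0x67 (blk 6, set 0) → L1-HIT  vc=[10, 2]
6: 0xa8 (blk 10, set 0) → VC-HIT  vc=[6, 2]
7: 0x26 (blk 2, set 0) → VC-HIT  vc=[6, 10]
8: 0x2c (blk 2, set 0) → L1-HIT  vc=[6, 10]
9: 0x6b (blk 6, set 0) → VC-HIT  vc=[2, 10]
10: 0x20 (blk 2, set 0) → VC-HIT  vc=[6, 10]
11: 0x22 (blk 2, set 0) → L1-HIT  vc=[6, 10]

VC = [6, 10]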